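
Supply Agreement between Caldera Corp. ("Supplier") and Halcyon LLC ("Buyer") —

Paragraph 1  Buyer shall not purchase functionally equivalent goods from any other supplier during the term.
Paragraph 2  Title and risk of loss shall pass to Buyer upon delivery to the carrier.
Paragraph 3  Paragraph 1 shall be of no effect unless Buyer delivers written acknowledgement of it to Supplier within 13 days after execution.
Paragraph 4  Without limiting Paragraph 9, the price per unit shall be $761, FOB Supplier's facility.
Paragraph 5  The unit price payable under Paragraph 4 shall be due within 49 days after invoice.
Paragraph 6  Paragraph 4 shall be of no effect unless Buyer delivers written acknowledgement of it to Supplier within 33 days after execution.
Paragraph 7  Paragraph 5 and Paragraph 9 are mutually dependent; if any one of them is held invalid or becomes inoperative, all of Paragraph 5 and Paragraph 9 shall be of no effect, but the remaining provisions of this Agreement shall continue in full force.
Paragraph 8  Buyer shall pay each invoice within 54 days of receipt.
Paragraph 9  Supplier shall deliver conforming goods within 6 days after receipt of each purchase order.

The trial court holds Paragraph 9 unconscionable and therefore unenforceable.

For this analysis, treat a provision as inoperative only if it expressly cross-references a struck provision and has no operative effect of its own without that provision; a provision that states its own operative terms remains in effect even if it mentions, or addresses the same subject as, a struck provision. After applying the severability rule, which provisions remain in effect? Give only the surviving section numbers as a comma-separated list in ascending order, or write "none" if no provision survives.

Paragraph 9 is struck. Although Paragraph 4 refers to Paragraph 9, its operative terms do not depend on Paragraph 9, so it remains in effect. No other provision's operative terms depend on Paragraph 9. Paragraph 7 declares Paragraph 5 and Paragraph 9 mutually dependent; since one of them has fallen, all of them are of no effect. That brings down Paragraph 5 as well. The remainder continues in force under Paragraph 7. Paragraph 1, Paragraph 2, Paragraph 3, Paragraph 4, Paragraph 6, Paragraph 7, and Paragraph 8 remain in effect.

1, 2, 3, 4, 6, 7, 8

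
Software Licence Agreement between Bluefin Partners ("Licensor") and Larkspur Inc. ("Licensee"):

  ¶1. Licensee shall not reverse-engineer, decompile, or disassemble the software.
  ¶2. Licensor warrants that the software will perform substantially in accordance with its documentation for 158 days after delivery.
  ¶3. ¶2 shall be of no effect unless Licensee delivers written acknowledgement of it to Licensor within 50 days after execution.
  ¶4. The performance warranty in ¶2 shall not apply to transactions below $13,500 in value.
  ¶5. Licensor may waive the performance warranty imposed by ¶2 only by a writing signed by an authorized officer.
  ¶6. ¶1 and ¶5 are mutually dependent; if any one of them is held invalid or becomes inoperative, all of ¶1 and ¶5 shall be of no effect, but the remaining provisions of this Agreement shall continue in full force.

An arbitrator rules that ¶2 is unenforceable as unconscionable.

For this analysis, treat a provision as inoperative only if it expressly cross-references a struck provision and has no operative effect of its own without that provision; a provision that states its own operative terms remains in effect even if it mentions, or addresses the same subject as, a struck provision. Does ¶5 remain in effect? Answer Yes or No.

¶2 is struck. The only function of ¶3 is the acknowledgement condition for ¶2, so it cannot stand once ¶2 is removed. The whole of ¶4 is the carve-out from the performance warranty, defined by reference to ¶2, so ¶4 cannot stand once ¶2 is removed. ¶5 operates only by reference to ¶2, so it falls with ¶2. ¶6 declares ¶1 and ¶5 mutually dependent; since one of them has fallen, all of them are of no effect. That brings down ¶1 as well. The remainder continues in force under ¶6. Only ¶6 remains in effect. ¶5 is among the inoperative provisions, so the answer is no.

No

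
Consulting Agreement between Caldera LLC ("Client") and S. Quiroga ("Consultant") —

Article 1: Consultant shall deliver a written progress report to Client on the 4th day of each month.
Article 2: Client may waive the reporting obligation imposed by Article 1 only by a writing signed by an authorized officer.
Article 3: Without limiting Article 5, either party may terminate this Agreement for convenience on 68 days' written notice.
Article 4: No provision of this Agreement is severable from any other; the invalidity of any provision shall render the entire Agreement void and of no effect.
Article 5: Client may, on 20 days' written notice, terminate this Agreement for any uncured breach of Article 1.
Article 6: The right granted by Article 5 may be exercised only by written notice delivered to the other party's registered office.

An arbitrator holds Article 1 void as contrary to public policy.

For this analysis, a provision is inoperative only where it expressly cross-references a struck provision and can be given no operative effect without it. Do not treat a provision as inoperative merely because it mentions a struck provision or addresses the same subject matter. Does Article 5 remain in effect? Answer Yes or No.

No

Article 1 is struck. Article 2 has no operative effect of its own apart from Article 1 and is therefore inoperative. Article 5 has no operative effect of its own apart from Article 1 and is therefore inoperative. Article 6 has no operative effect of its own apart from Article 5 and is therefore inoperative. Article 4 provides that the Agreement is not severable, so the invalidity of any one provision voids the entire Agreement. No provision of the Agreement survives. Article 5 is among the inoperative provisions, so the answer is no.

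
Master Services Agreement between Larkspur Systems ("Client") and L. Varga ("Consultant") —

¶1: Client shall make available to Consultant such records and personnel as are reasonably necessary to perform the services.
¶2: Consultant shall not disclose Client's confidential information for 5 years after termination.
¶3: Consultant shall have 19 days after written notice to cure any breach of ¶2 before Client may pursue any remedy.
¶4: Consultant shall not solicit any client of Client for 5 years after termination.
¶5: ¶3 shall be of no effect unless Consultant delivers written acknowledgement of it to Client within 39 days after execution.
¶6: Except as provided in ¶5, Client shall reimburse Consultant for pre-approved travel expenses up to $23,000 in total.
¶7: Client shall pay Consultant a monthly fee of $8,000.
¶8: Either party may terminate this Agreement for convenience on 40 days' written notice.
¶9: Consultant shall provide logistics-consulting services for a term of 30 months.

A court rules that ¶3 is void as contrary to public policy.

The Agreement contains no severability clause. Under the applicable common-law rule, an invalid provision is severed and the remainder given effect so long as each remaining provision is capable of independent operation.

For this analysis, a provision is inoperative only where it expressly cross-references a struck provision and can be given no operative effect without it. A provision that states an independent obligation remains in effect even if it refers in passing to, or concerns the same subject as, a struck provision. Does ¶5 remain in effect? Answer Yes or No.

No

¶3 is struck. The only function of ¶5 is the acknowledgement condition for ¶3, so it cannot stand once ¶3 is removed. ¶6 mentions ¶5 but its own obligation stands independently of ¶5, so ¶6 is not affected. Under the stated default rule, only provisions that cannot operate independently fall away; the rest are enforced. ¶1, ¶2, ¶4, ¶6, ¶7, ¶8, and ¶9 remain in effect. ¶5 is among the inoperative provisions, so the answer is no.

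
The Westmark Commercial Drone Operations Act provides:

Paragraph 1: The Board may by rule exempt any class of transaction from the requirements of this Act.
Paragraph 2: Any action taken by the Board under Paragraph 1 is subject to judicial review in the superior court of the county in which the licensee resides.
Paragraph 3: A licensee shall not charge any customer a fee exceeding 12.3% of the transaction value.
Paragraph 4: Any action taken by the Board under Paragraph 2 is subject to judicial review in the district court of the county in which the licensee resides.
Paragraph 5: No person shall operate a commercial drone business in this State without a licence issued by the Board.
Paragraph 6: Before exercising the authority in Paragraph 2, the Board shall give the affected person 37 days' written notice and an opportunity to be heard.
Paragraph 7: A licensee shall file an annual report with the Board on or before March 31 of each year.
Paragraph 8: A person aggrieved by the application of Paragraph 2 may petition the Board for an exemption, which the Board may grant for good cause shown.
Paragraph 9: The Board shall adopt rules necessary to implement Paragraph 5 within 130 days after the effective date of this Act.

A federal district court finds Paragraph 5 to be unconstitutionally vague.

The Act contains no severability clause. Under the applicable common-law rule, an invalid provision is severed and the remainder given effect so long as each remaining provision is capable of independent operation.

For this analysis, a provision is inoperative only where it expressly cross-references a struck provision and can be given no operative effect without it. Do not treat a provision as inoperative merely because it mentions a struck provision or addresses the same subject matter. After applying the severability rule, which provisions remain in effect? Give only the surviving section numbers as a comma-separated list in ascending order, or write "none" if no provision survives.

1, 2, 3, 4, 6, 7, 8

Paragraph 5 is struck. The only function of Paragraph 9 is the rulemaking mandate for Paragraph 5, so it cannot stand once Paragraph 5 is removed. With no severability clause, the stated default rule severs what cannot stand and enforces each remaining provision that can operate on its own. Paragraph 1, Paragraph 2, Paragraph 3, Paragraph 4, Paragraph 6, Paragraph 7, and Paragraph 8 remain in effect.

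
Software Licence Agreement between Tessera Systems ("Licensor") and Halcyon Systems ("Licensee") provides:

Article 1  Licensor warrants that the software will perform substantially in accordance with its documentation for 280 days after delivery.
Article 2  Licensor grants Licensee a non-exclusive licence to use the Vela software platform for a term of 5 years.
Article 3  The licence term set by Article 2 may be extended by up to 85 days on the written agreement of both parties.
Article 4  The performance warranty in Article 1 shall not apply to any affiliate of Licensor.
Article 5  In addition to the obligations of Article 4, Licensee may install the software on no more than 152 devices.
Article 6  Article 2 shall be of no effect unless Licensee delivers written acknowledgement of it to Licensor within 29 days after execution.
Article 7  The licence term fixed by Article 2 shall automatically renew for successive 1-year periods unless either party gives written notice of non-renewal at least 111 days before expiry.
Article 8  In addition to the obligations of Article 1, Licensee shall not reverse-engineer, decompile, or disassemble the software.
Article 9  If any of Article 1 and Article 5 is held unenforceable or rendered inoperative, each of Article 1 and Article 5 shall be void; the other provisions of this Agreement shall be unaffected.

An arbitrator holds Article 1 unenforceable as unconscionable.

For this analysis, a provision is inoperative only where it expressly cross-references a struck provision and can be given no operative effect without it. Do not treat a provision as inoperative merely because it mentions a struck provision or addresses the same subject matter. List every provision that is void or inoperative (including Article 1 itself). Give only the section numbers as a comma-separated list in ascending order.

Article 1 is struck. Article 4 has no operative effect of its own apart from Article 1 and is therefore inoperative. Article 8 mentions Article 1 but its own obligation stands independently of Article 1, so Article 8 is not affected. Article 9 declares Article 1 and Article 5 mutually dependent; since one of them has fallen, all of them are of no effect. That brings down Article 5 as well. The remainder continues in force under Article 9. The provisions still in force are Article 2, Article 3, Article 6, Article 7, Article 8, and Article 9.

1, 4, 5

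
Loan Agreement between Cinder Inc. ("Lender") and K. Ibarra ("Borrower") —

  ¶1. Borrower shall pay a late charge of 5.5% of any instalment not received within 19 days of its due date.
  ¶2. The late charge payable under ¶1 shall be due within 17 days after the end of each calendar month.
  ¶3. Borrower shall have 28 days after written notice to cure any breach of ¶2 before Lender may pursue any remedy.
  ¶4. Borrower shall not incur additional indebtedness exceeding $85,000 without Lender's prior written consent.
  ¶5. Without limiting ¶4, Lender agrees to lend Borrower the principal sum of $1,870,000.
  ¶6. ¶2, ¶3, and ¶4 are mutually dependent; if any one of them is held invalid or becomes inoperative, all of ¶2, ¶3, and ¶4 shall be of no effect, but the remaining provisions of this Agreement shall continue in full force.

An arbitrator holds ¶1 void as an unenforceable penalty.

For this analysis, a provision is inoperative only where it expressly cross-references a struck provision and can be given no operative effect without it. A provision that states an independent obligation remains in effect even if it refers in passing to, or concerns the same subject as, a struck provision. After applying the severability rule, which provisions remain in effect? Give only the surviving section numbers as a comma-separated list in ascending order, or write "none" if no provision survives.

5, 6

¶1 is struck. The whole of ¶2 is the payment deadline for the late charge, defined by reference to ¶1, so ¶2 cannot stand once ¶1 is removed. ¶3 operates only by reference to ¶2, so it falls with ¶2. Although ¶5 refers to ¶4, its operative terms do not depend on ¶4, so it remains in effect. ¶6 declares ¶2, ¶3, and ¶4 mutually dependent; since one of them has fallen, all of them are of no effect. That brings down ¶4 as well. The remainder continues in force under ¶6. ¶5 and ¶6 remain in effect.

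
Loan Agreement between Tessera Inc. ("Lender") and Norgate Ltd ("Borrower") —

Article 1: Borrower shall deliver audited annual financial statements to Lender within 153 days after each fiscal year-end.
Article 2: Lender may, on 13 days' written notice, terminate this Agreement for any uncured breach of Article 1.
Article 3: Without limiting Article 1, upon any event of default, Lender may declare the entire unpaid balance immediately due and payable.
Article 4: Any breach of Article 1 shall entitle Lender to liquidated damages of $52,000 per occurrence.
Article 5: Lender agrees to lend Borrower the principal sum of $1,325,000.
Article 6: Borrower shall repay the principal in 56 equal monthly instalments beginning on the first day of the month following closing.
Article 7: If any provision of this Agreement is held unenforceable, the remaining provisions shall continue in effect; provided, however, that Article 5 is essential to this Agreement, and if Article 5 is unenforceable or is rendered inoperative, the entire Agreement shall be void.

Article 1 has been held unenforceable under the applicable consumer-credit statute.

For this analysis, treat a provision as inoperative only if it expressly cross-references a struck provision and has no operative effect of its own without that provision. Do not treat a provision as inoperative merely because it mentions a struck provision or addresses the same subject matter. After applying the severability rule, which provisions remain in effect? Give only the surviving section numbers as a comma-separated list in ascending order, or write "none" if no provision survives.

3, 5, 6, 7

Article 1 is struck. Article 2 merely fixes the termination right for breach of Article 1; with Article 1 gone it has nothing to operate on and falls away. Article 4 does nothing except set the liquidated-damages amount by reference to Article 1; with Article 1 gone it has no independent effect and is inoperative. Article 3 mentions Article 1 but its own obligation stands independently of Article 1, so Article 3 is not affected. Article 7 makes Article 5 an essential term, but Article 5 is unaffected, so the severability proviso in Article 7 preserves the remaining provisions. That leaves Article 3, Article 5, Article 6, and Article 7 in effect.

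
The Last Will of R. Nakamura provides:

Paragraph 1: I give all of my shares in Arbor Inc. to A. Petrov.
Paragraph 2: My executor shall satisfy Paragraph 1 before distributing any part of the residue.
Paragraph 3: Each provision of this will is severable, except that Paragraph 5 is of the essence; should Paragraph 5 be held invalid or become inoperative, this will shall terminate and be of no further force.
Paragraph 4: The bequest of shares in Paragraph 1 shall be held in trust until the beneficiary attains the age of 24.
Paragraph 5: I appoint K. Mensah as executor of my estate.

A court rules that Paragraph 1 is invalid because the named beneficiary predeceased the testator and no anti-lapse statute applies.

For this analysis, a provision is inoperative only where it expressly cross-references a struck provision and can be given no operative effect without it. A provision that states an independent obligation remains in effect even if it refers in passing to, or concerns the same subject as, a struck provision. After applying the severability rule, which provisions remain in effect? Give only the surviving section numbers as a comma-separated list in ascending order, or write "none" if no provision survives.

3, 5

Paragraph 1 is struck. The only function of Paragraph 2 is the priority direction for Paragraph 1, so it cannot stand once Paragraph 1 is removed. Paragraph 4 merely fixes the trust for Paragraph 1; with Paragraph 1 gone it has nothing to operate on and falls away. Paragraph 3 makes Paragraph 5 an essential term, but Paragraph 5 is unaffected, so the severability proviso in Paragraph 3 preserves the remaining provisions. Paragraph 3 and Paragraph 5 remain in effect.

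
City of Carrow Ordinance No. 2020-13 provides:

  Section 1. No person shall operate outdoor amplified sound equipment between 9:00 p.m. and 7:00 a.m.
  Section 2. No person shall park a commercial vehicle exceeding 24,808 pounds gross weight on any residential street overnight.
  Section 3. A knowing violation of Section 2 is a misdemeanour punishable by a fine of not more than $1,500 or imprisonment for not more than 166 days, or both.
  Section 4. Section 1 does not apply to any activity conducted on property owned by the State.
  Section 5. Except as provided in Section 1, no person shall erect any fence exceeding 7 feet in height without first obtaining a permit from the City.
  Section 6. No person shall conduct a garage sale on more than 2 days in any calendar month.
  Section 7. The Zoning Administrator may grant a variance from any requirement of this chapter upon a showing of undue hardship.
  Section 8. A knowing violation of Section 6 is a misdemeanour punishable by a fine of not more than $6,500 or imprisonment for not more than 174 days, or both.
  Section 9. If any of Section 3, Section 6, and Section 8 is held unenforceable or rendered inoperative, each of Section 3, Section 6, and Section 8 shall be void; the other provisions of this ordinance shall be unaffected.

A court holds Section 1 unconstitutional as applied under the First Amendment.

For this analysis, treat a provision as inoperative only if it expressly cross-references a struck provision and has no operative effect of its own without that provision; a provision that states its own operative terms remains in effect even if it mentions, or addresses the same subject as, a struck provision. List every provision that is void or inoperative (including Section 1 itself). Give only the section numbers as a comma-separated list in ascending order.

1, 4

Section 1 is struck. The only function of Section 4 is the public-property exemption from Section 1, so it cannot stand once Section 1 is removed. Although Section 5 refers to Section 1, its operative terms do not depend on Section 1, so it remains in effect. Section 9 ties Section 3, Section 6, and Section 8 together, but none of those is affected here; the remaining provisions continue in force under Section 9. Section 2, Section 3, Section 5, Section 6, Section 7, Section 8, and Section 9 remain in effect.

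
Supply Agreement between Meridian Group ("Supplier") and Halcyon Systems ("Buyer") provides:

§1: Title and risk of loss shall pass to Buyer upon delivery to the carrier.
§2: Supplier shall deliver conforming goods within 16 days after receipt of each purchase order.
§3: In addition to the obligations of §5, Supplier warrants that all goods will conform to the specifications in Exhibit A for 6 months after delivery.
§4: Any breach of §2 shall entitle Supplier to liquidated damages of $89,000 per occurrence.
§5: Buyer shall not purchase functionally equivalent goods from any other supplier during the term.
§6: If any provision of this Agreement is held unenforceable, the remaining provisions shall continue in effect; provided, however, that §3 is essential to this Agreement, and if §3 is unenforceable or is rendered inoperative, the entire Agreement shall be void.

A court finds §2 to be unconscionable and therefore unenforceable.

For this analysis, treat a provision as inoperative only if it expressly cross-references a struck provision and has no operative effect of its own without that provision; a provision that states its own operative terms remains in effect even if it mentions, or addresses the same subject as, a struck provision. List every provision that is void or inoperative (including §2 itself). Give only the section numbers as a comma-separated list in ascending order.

§2 is struck. §4 operates only by reference to §2, so it falls with §2. §6 makes §3 an essential term, but §3 is unaffected, so the severability proviso in §6 preserves the remaining provisions. That leaves §1, §3, §5, and §6 in effect.

2, 4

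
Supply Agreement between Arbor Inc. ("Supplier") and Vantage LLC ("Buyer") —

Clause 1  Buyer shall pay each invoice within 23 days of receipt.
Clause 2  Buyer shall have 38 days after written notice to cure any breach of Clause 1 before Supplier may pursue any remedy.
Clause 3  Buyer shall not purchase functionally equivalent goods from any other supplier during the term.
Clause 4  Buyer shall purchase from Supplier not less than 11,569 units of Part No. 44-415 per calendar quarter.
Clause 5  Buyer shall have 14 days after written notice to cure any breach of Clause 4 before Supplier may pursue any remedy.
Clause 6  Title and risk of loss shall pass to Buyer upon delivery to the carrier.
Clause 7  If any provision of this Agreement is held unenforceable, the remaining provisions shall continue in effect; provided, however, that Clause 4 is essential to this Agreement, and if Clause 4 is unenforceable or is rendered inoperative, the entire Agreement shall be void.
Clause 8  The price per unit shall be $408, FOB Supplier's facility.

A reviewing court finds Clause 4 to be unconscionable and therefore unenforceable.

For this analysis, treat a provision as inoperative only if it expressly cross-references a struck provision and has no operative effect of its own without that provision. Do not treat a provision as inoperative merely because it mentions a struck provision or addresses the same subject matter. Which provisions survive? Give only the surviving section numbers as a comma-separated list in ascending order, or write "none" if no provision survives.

Clause 4 is struck. Clause 5 has no operative effect of its own apart from Clause 4 and is therefore inoperative. Clause 7 makes Clause 4 an essential term, and Clause 4 is the provision held invalid; under Clause 7, the entire Agreement is therefore void. No provision of the Agreement survives.

none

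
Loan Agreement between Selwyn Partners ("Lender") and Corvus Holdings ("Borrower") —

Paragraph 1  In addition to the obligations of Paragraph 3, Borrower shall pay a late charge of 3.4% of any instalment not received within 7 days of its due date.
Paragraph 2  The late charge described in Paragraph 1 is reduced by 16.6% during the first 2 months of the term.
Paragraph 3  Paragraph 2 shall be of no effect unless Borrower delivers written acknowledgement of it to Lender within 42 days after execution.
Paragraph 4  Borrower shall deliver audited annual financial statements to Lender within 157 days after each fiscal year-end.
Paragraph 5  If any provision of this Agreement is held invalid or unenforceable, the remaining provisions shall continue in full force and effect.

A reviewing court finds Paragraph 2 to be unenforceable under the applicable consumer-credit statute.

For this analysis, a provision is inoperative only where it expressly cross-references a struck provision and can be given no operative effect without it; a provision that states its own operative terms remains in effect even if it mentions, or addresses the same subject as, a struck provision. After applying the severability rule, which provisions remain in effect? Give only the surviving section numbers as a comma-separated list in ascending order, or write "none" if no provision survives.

1, 4, 5

Paragraph 2 is struck. Paragraph 3 operates only by reference to Paragraph 2, so it falls with Paragraph 2. Although Paragraph 1 refers to Paragraph 3, its operative terms do not depend on Paragraph 3, so it remains in effect. Paragraph 5 is a severability clause and preserves every provision that can still be given independent effect. Paragraph 1, Paragraph 4, and Paragraph 5 remain in effect.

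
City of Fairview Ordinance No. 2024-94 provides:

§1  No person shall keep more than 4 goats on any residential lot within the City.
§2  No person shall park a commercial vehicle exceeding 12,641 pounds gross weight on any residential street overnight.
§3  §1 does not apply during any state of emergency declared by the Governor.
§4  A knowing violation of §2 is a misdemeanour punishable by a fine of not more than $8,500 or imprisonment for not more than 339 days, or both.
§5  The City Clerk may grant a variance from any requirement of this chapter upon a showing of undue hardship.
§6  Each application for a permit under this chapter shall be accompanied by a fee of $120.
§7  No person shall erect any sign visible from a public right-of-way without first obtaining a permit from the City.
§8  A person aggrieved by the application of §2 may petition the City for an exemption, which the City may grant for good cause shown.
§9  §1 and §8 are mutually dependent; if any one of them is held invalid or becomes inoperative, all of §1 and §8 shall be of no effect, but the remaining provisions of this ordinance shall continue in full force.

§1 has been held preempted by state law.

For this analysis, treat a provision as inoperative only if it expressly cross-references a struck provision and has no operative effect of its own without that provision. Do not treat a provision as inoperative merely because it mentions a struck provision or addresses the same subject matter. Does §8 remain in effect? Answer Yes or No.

§1 is struck. The only function of §3 is the emergency suspension of §1, so it cannot stand once §1 is removed. §9 declares §1 and §8 mutually dependent; since one of them has fallen, all of them are of no effect. That brings down §8 as well. The remainder continues in force under §9. That leaves §2, §4, §5, §6, §7, and §9 in effect. §8 is among the inoperative provisions, so the answer is no.

No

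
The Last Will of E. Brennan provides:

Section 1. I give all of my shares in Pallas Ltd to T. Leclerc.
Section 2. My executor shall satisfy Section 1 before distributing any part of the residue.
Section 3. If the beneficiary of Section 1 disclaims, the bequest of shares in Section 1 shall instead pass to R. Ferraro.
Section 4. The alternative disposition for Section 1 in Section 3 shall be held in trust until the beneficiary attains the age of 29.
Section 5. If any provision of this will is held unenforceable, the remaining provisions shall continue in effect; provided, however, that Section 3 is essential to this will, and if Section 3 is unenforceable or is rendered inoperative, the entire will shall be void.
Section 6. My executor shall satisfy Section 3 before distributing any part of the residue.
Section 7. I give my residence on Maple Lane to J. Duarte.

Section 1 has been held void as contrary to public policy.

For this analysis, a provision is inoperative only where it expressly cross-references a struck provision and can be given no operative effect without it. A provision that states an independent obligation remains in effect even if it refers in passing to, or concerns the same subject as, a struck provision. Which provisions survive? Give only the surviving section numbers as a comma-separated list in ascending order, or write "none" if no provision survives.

Section 1 is struck. Section 2 operates only by reference to Section 1, so it falls with Section 1. Section 3 merely fixes the alternative disposition for Section 1; with Section 1 gone it has nothing to operate on and falls away. Section 4 merely fixes the trust for Section 3; with Section 3 gone it has nothing to operate on and falls away. Section 6 has no operative effect of its own apart from Section 3 and is therefore inoperative. Section 5 makes Section 3 an essential term, and Section 3 has been rendered inoperative by the cascade; under Section 5, the entire will is therefore void. No provision of the will survives.

none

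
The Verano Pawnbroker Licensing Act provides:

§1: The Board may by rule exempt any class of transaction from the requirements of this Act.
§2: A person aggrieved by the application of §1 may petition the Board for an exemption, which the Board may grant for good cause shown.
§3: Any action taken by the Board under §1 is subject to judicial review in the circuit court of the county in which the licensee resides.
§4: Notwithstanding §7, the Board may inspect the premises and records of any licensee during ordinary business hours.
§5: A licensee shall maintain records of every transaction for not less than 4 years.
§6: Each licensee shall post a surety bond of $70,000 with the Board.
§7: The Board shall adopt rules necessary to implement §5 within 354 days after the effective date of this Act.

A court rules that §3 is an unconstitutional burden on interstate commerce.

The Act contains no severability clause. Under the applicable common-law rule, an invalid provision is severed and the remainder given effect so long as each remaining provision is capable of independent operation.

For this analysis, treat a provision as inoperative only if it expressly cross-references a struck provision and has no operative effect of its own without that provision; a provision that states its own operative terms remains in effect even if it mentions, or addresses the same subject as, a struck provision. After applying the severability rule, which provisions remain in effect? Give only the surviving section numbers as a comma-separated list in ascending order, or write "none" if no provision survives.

1, 2, 4, 5, 6, 7

§3 is struck. No other provision's operative terms depend on §3. With no severability clause, the stated default rule severs what cannot stand and enforces each remaining provision that can operate on its own. That leaves §1, §2, §4, §5, §6, and §7 in effect.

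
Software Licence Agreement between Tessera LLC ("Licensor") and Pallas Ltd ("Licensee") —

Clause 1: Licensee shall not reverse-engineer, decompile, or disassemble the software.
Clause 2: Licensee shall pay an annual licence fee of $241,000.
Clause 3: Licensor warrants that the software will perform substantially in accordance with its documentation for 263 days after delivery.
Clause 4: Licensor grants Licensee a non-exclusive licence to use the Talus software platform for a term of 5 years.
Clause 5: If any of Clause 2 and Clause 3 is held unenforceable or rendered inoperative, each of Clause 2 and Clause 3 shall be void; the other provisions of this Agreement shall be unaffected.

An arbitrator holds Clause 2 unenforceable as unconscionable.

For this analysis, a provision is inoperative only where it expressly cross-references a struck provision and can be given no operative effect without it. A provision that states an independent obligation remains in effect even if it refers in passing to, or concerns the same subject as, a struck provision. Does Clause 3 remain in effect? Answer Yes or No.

Clause 2 is struck. No other provision's operative terms depend on Clause 2. Clause 5 declares Clause 2 and Clause 3 mutually dependent; since one of them has fallen, all of them are of no effect. That brings down Clause 3 as well. The remainder continues in force under Clause 5. Clause 1, Clause 4, and Clause 5 remain in effect. Clause 3 is among the inoperative provisions, so the answer is no.

No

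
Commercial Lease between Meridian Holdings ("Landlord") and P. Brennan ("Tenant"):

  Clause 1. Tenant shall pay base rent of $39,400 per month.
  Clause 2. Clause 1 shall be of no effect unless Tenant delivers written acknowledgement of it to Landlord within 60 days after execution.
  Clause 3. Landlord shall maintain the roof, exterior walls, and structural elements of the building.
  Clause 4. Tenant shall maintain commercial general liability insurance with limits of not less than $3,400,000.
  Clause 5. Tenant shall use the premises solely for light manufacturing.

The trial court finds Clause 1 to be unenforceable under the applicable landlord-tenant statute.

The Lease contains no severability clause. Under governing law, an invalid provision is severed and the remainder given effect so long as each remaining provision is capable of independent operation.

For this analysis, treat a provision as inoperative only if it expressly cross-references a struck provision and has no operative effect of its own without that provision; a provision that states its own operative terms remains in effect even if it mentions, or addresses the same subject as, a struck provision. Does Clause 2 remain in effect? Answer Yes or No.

Clause 1 is struck. Clause 2 operates only by reference to Clause 1, so it falls with Clause 1. With no severability clause, the stated default rule severs what cannot stand and enforces each remaining provision that can operate on its own. Clause 3, Clause 4, and Clause 5 remain in effect. Clause 2 is among the inoperative provisions, so the answer is no.

No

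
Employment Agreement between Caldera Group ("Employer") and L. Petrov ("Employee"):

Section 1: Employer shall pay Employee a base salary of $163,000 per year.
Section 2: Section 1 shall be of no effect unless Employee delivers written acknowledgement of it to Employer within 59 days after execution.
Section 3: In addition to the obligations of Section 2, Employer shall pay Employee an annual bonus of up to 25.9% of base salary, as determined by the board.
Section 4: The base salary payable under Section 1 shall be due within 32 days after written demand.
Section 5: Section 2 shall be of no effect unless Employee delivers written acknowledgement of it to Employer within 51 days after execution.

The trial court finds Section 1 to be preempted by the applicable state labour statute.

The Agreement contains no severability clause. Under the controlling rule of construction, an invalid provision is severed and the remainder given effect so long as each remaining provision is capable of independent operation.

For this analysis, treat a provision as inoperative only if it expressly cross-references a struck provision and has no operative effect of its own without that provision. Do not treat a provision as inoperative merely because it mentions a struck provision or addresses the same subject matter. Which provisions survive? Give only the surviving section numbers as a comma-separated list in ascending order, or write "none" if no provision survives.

Section 1 is struck. Section 2 operates only by reference to Section 1, so it falls with Section 1. Section 4 operates only by reference to Section 1, so it falls with Section 1. Section 5 has no operative effect of its own apart from Section 2 and is therefore inoperative. Section 3 mentions Section 2 but its own obligation stands independently of Section 2, so Section 3 is not affected. Under the stated default rule, only provisions that cannot operate independently fall away; the rest are enforced. Only Section 3 remains in effect.

3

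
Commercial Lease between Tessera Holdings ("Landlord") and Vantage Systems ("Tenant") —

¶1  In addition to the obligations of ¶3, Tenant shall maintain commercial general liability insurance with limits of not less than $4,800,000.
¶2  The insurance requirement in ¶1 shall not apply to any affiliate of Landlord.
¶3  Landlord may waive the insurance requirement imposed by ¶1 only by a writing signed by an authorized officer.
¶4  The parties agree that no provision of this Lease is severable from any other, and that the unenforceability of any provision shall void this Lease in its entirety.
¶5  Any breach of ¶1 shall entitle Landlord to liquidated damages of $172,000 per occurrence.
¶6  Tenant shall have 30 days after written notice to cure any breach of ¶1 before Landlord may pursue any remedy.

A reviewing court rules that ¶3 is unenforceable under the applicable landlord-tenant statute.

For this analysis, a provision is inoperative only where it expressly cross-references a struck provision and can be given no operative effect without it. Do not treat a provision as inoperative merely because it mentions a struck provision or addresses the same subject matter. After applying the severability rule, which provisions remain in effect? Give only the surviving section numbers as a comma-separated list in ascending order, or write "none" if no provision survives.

none

¶3 is struck. Nothing else in the Lease is defined by reference to ¶3. ¶4 provides that the Lease is not severable, so the invalidity of any one provision voids the entire Lease. No provision of the Lease survives.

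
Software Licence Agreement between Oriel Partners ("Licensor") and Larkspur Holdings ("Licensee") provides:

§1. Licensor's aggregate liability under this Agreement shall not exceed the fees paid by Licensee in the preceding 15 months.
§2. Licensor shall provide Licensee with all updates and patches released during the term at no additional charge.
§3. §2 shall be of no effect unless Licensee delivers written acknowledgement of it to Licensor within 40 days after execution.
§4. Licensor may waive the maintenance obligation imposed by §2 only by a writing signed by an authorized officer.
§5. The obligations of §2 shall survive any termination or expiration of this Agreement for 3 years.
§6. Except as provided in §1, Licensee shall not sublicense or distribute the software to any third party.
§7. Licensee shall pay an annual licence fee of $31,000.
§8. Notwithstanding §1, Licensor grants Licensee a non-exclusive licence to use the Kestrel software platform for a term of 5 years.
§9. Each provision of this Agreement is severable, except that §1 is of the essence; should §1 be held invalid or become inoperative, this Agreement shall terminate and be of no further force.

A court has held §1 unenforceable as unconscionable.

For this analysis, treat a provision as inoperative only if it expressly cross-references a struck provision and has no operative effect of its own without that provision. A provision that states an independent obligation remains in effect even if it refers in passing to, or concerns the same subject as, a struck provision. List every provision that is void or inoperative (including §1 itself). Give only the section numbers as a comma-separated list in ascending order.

1, 2, 3, 4, 5, 6, 7, 8, 9

§1 is struck. Nothing else in the Agreement is defined by reference to §1. §9 makes §1 an essential term, and §1 is the provision held invalid; under §9, the entire Agreement is therefore void. No provision of the Agreement survives.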